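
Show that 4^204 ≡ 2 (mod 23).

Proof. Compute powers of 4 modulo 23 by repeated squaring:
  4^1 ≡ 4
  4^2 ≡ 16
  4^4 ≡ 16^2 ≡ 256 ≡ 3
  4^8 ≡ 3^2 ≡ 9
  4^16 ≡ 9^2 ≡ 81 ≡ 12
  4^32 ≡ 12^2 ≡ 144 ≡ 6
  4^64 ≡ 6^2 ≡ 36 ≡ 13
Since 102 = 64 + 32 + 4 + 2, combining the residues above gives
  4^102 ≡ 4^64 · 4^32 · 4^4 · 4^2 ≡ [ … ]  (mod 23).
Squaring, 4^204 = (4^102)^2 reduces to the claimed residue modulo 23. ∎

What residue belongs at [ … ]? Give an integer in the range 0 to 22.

4^64 · 4^32 · 4^4 · 4^2 ≡ 13 · 6 · 3 · 16 = 3744.
3744 mod 23 = 18, so 4^102 ≡ 18 (mod 23).

18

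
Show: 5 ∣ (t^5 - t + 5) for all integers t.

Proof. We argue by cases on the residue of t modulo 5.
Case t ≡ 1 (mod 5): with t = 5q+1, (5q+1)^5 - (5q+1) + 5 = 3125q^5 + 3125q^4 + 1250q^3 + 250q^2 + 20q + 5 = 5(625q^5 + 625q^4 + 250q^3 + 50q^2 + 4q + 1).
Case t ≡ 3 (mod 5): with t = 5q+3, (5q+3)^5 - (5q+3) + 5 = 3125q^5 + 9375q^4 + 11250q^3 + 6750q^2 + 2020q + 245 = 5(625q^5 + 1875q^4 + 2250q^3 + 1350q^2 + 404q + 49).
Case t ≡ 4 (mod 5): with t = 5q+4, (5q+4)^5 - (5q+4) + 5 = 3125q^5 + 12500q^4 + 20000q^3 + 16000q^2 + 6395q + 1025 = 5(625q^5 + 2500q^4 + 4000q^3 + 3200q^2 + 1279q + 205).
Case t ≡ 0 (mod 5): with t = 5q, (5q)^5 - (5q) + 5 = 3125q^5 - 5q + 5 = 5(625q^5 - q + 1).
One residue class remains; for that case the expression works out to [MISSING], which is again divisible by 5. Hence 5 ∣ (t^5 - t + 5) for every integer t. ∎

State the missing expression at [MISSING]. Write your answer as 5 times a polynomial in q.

5(625q^5 + 1250q^4 + 1000q^3 + 400q^2 + 79q + 7)

The residues treated are {1, 3, 4, 0}, so the missing case is t ≡ 2 (mod 5); write t = 5q+2.
Then (5q+2)^5 - (5q+2) + 5 = 3125q^5 + 6250q^4 + 5000q^3 + 2000q^2 + 395q + 35 = 5(625q^5 + 1250q^4 + 1000q^3 + 400q^2 + 79q + 7).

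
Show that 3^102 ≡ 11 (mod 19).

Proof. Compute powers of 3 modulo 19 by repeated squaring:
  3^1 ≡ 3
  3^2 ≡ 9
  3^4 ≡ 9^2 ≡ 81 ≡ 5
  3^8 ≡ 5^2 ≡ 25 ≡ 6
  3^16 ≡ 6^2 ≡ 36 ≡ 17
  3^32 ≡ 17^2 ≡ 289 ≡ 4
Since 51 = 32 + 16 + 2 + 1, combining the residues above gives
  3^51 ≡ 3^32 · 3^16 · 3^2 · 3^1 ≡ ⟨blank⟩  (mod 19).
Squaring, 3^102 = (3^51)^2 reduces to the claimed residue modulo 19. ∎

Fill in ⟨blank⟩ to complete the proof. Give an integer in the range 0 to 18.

12

3^32 · 3^16 · 3^2 · 3^1 ≡ 4 · 17 · 9 · 3 = 1836.
1836 mod 19 = 12, so 3^51 ≡ 12 (mod 19).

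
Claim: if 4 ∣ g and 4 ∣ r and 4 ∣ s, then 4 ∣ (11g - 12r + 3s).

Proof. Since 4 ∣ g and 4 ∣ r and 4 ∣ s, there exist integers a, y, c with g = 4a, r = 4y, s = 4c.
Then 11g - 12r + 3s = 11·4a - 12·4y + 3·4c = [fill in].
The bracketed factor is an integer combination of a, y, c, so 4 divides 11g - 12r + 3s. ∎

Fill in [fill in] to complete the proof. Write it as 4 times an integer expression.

Each term has a factor of 4: 11·4a - 12·4y + 3·4c = 4·(11a + 3c - 12y).
Since 11a + 3c - 12y is an integer, 4 ∣ (11g - 12r + 3s).

4(11a + 3c - 12y)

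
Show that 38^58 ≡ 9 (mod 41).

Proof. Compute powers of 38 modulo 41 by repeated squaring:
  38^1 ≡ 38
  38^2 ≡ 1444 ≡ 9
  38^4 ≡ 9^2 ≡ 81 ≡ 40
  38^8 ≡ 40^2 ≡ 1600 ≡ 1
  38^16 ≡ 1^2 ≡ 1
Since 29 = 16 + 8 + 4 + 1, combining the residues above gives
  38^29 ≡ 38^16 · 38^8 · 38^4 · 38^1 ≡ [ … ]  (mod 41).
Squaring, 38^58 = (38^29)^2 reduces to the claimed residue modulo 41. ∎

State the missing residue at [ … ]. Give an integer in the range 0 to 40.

3

Multiply the listed residues: 1 · 1 · 40 · 38 = 1 → 40 → 1520.
Reducing modulo 41: 1520 = 37·41 + 3, so 38^29 ≡ 3.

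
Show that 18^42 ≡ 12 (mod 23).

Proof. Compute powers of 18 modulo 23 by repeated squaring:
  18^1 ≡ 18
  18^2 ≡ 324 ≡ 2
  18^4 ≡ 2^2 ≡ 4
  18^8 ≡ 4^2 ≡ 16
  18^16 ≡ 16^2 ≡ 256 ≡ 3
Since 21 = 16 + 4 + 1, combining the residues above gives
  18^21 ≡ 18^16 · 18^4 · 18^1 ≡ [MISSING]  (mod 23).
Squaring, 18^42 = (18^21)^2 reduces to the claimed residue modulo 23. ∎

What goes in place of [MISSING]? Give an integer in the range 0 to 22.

9

18^16 · 18^4 · 18^1 ≡ 3 · 4 · 18 = 216.
216 mod 23 = 9, so 18^21 ≡ 9 (mod 23).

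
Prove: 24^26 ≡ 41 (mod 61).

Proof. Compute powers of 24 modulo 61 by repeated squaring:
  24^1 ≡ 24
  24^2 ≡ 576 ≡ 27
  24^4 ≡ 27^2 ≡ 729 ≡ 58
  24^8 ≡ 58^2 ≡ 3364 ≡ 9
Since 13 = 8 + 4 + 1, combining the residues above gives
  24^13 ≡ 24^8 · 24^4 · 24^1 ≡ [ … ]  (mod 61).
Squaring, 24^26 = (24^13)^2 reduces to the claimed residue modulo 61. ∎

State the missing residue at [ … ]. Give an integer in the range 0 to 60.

23

Multiply the listed residues: 9 · 58 · 24 = 522 → 12528.
Reducing modulo 61: 12528 = 205·61 + 23, so 24^13 ≡ 23.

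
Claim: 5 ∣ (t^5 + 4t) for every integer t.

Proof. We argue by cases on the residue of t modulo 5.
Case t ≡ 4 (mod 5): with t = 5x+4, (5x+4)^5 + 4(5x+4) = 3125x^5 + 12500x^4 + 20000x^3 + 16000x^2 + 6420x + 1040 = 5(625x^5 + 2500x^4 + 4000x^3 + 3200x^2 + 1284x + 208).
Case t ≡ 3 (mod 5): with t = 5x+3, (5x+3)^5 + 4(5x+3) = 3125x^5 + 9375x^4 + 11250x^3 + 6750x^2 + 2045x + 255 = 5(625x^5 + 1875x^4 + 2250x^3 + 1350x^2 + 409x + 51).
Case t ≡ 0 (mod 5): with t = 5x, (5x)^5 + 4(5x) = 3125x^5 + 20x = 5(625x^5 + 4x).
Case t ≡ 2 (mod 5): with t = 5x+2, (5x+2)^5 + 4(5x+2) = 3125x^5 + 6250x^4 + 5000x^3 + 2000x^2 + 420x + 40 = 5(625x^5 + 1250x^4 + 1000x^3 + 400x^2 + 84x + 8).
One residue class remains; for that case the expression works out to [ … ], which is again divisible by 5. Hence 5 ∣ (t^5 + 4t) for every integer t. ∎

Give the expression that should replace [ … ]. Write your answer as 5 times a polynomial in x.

The residues treated are {4, 3, 0, 2}, so the missing case is t ≡ 1 (mod 5); write t = 5x+1.
Then (5x+1)^5 + 4(5x+1) = 3125x^5 + 3125x^4 + 1250x^3 + 250x^2 + 45x + 5 = 5(625x^5 + 625x^4 + 250x^3 + 50x^2 + 9x + 1).

5(625x^5 + 625x^4 + 250x^3 + 50x^2 + 9x + 1)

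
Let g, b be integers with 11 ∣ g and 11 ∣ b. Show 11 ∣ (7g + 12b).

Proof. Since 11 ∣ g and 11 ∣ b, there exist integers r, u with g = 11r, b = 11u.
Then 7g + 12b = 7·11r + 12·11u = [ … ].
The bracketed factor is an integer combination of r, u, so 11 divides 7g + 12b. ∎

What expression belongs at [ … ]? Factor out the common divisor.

11(7r + 12u)

Each term has a factor of 11: 7·11r + 12·11u = 11·(7r + 12u).
Since 7r + 12u is an integer, 11 ∣ (7g + 12b).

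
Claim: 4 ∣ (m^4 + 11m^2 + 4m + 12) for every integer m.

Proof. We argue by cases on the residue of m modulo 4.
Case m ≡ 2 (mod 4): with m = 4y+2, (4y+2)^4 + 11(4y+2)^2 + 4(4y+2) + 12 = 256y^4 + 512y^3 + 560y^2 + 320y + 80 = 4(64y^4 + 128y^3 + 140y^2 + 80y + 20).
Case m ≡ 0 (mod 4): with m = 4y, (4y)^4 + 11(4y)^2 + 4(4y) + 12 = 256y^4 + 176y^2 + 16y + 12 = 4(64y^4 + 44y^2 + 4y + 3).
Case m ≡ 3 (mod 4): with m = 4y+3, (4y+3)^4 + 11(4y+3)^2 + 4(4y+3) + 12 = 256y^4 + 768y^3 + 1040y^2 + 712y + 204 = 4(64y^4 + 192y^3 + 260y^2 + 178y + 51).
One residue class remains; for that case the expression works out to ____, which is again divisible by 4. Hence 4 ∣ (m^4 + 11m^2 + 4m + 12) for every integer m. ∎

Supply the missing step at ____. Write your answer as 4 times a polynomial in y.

Only m ≡ 1 (mod 4) is unaccounted for. Put m = 4y+1:
(4y+1)^4 + 11(4y+1)^2 + 4(4y+1) + 12 expands to 256y^4 + 256y^3 + 272y^2 + 120y + 28,
and factoring out 4 leaves 4(64y^4 + 64y^3 + 68y^2 + 30y + 7).

4(64y^4 + 64y^3 + 68y^2 + 30y + 7)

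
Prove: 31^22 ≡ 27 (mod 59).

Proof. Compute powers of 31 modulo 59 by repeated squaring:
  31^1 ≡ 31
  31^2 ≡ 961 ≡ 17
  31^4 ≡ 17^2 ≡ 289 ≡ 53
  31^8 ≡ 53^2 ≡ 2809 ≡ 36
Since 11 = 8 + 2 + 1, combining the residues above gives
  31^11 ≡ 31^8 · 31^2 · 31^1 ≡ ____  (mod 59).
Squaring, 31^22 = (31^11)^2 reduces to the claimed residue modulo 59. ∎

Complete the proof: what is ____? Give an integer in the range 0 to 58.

Multiply the listed residues: 36 · 17 · 31 = 612 → 18972.
Reducing modulo 59: 18972 = 321·59 + 33, so 31^11 ≡ 33.

33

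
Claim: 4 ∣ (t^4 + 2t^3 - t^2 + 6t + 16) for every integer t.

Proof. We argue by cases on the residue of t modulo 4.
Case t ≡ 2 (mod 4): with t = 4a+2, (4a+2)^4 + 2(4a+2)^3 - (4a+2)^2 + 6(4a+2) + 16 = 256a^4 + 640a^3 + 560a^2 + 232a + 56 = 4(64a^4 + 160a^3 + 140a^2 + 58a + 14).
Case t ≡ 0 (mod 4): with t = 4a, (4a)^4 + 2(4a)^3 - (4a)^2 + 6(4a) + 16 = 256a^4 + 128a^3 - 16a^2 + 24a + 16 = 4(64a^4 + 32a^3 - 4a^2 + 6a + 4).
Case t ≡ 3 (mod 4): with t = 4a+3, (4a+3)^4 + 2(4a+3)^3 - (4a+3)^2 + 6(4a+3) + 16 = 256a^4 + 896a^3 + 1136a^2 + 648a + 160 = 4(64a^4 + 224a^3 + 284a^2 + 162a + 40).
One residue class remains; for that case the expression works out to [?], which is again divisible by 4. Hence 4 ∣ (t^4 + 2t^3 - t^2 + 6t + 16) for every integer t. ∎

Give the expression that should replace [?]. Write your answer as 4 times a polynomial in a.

4(64a^4 + 96a^3 + 44a^2 + 14a + 6)

The residues treated are {2, 0, 3}, so the missing case is t ≡ 1 (mod 4); write t = 4a+1.
Then (4a+1)^4 + 2(4a+1)^3 - (4a+1)^2 + 6(4a+1) + 16 = 256a^4 + 384a^3 + 176a^2 + 56a + 24 = 4(64a^4 + 96a^3 + 44a^2 + 14a + 6).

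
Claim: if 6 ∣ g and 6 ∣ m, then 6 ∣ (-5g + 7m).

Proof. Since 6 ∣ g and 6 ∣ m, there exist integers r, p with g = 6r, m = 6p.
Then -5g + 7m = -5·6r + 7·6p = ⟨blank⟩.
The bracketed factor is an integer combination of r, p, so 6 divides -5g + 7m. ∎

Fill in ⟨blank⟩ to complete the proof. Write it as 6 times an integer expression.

6(7p - 5r)

Each term has a factor of 6: -5·6r + 7·6p = 6·(7p - 5r).
Since 7p - 5r is an integer, 6 ∣ (-5g + 7m).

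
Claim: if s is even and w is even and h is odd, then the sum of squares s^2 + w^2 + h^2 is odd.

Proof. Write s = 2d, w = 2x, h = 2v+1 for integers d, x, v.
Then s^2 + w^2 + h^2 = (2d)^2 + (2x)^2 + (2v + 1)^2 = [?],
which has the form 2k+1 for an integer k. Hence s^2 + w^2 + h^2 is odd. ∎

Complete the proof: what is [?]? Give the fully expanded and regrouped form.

(2d)^2 + (2x)^2 + (2v + 1)^2 = 4d^2 + 4v^2 + 4v + 4x^2 + 1
= 2(2d^2 + 2v^2 + 2v + 2x^2) + 1.
Since 2d^2 + 2v^2 + 2v + 2x^2 is an integer, the sum of squares is of the form 2k+1 for an integer k.

2(2d^2 + 2v^2 + 2v + 2x^2) + 1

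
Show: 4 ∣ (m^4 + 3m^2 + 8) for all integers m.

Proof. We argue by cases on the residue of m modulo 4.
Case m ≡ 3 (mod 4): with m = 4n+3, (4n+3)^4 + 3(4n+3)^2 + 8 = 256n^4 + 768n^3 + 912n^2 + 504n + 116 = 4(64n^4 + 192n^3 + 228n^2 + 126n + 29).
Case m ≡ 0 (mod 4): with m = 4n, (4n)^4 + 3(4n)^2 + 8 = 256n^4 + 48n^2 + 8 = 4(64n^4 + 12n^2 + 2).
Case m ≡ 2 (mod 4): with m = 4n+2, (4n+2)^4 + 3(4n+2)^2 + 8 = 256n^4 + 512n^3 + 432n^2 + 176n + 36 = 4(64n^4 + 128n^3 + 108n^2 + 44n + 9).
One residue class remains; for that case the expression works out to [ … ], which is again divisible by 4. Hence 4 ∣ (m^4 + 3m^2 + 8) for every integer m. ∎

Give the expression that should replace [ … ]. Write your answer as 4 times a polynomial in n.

4(64n^4 + 64n^3 + 36n^2 + 10n + 3)

The residues treated are {3, 0, 2}, so the missing case is m ≡ 1 (mod 4); write m = 4n+1.
Then (4n+1)^4 + 3(4n+1)^2 + 8 = 256n^4 + 256n^3 + 144n^2 + 40n + 12 = 4(64n^4 + 64n^3 + 36n^2 + 10n + 3).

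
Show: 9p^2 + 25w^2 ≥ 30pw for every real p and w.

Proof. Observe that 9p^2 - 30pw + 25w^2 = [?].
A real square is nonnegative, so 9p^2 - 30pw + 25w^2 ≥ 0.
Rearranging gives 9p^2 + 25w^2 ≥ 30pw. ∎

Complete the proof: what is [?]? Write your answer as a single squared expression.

(3p - 5w)^2

The leading and trailing coefficients are 3^2 and 5^2, and 30 = 2·3·5, so the trinomial is (3p - 5w)^2.
Hence 9p^2 - 30pw + 25w^2 ≥ 0.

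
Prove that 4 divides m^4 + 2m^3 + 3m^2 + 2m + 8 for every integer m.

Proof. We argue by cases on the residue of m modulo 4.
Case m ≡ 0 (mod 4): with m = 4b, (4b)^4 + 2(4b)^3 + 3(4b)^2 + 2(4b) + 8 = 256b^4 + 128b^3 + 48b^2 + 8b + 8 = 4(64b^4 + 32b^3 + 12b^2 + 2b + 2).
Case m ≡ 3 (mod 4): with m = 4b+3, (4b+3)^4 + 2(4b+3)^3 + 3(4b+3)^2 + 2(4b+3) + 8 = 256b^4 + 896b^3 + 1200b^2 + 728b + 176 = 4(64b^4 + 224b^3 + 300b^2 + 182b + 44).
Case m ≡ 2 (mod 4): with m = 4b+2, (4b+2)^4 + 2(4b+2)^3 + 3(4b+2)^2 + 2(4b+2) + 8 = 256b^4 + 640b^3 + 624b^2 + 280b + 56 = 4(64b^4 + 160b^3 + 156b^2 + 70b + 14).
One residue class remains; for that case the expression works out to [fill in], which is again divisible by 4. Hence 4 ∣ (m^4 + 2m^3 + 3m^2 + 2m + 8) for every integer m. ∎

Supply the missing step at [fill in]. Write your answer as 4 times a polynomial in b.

4(64b^4 + 96b^3 + 60b^2 + 18b + 4)

The residues treated are {0, 3, 2}, so the missing case is m ≡ 1 (mod 4); write m = 4b+1.
Then (4b+1)^4 + 2(4b+1)^3 + 3(4b+1)^2 + 2(4b+1) + 8 = 256b^4 + 384b^3 + 240b^2 + 72b + 16 = 4(64b^4 + 96b^3 + 60b^2 + 18b + 4).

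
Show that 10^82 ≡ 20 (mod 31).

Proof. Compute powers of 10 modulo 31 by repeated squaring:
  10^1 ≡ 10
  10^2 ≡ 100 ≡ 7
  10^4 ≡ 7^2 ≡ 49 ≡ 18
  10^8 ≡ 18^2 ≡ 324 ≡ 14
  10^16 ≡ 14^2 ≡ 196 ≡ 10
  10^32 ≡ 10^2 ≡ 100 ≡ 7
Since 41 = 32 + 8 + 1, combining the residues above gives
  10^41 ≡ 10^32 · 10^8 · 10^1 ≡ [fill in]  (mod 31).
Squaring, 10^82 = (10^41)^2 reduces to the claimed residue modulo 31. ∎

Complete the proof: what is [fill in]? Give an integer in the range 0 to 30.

19

Multiply the listed residues: 7 · 14 · 10 = 98 → 980.
Reducing modulo 31: 980 = 31·31 + 19, so 10^41 ≡ 19.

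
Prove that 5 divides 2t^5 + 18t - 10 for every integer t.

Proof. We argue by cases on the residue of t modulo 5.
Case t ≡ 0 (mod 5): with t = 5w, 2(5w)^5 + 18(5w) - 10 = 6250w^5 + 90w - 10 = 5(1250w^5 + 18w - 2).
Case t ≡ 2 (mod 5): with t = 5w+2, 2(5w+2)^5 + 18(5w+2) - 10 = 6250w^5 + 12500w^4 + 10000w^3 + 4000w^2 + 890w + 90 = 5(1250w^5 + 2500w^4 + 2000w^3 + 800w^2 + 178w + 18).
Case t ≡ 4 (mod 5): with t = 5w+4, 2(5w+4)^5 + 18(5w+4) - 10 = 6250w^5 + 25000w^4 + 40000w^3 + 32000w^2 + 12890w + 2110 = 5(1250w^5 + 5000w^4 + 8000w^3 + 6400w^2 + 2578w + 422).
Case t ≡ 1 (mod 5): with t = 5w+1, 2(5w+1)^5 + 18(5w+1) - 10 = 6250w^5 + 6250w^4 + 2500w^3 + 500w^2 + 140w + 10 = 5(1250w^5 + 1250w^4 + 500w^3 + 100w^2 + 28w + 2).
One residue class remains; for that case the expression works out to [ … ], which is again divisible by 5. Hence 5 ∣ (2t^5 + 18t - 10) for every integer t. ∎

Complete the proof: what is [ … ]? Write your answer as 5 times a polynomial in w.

The residues treated are {0, 2, 4, 1}, so the missing case is t ≡ 3 (mod 5); write t = 5w+3.
Then 2(5w+3)^5 + 18(5w+3) - 10 = 6250w^5 + 18750w^4 + 22500w^3 + 13500w^2 + 4140w + 530 = 5(1250w^5 + 3750w^4 + 4500w^3 + 2700w^2 + 828w + 106).

5(1250w^5 + 3750w^4 + 4500w^3 + 2700w^2 + 828w + 106)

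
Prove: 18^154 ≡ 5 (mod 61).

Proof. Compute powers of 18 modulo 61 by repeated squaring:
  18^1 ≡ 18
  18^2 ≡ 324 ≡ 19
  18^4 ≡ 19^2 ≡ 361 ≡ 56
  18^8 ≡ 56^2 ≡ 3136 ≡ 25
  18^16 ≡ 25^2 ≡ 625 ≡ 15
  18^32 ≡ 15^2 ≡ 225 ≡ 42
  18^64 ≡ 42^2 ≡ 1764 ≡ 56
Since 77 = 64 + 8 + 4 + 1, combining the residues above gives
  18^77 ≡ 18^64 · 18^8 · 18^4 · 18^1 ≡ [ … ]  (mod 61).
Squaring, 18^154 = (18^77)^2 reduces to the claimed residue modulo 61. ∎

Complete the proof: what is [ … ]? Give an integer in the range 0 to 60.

26

18^64 · 18^8 · 18^4 · 18^1 ≡ 56 · 25 · 56 · 18 = 1411200.
1411200 mod 61 = 26, so 18^77 ≡ 26 (mod 61).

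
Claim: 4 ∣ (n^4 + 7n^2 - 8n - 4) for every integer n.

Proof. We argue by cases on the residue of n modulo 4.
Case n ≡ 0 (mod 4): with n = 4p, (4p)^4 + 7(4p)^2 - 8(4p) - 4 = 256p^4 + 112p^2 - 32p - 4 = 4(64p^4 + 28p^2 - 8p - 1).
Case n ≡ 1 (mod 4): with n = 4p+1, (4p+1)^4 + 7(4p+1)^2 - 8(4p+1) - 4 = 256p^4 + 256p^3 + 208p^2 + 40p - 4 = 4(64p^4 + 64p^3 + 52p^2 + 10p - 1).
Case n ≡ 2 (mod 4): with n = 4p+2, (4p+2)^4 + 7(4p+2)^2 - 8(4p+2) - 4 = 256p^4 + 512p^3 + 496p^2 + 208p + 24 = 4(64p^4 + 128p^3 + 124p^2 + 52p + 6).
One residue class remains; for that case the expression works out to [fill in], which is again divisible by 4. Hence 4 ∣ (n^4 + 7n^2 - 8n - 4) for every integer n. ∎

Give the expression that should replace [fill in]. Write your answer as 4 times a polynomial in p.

The residues treated are {0, 1, 2}, so the missing case is n ≡ 3 (mod 4); write n = 4p+3.
Then (4p+3)^4 + 7(4p+3)^2 - 8(4p+3) - 4 = 256p^4 + 768p^3 + 976p^2 + 568p + 116 = 4(64p^4 + 192p^3 + 244p^2 + 142p + 29).

4(64p^4 + 192p^3 + 244p^2 + 142p + 29)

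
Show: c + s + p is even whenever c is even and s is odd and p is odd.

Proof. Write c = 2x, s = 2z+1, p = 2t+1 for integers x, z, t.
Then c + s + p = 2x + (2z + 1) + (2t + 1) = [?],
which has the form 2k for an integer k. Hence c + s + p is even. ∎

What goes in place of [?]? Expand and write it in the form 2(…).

2(t + x + z + 1)

Expanding: 2x + (2z + 1) + (2t + 1) = 2t + 2x + 2z + 2.
Every term is even; pulling out the factor of 2 gives 2(t + x + z + 1).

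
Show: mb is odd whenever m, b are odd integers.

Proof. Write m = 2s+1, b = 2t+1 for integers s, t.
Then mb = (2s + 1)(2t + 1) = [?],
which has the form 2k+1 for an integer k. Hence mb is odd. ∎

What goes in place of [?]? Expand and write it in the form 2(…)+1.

2(2st + s + t) + 1

(2s + 1)(2t + 1) = 4st + 2s + 2t + 1
= 2(2st + s + t) + 1.
Since 2st + s + t is an integer, the product is of the form 2k+1 for an integer k.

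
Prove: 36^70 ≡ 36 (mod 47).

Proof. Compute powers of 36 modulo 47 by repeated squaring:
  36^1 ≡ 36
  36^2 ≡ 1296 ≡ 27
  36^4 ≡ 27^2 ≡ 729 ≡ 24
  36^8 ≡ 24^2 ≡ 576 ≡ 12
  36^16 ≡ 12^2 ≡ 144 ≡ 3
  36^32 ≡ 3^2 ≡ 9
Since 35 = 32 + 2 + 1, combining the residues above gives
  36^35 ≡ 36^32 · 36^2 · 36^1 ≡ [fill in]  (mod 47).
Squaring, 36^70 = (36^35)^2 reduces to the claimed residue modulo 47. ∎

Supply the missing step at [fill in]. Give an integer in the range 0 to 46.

Multiply the listed residues: 9 · 27 · 36 = 243 → 8748.
Reducing modulo 47: 8748 = 186·47 + 6, so 36^35 ≡ 6.

6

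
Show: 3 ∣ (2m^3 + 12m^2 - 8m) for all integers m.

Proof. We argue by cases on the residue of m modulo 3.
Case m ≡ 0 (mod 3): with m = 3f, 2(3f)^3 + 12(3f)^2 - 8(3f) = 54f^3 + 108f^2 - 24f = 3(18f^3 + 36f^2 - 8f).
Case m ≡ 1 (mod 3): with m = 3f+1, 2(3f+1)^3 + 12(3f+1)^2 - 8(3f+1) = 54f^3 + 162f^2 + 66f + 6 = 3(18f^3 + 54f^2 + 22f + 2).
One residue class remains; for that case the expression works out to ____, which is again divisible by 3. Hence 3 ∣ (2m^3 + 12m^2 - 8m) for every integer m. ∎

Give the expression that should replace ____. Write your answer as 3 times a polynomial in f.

Only m ≡ 2 (mod 3) is unaccounted for. Put m = 3f+2:
2(3f+2)^3 + 12(3f+2)^2 - 8(3f+2) expands to 54f^3 + 216f^2 + 192f + 48,
and factoring out 3 leaves 3(18f^3 + 72f^2 + 64f + 16).

3(18f^3 + 72f^2 + 64f + 16)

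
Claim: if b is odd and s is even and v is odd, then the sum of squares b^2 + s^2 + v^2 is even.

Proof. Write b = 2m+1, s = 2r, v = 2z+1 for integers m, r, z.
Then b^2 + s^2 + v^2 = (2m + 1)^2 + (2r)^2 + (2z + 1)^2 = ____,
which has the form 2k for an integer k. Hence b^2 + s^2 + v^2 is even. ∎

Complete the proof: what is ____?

(2m + 1)^2 + (2r)^2 + (2z + 1)^2 = 4m^2 + 4m + 4r^2 + 4z^2 + 4z + 2
= 2(2m^2 + 2m + 2r^2 + 2z^2 + 2z + 1).
Since 2m^2 + 2m + 2r^2 + 2z^2 + 2z + 1 is an integer, the sum of squares is of the form 2k for an integer k.

2(2m^2 + 2m + 2r^2 + 2z^2 + 2z + 1)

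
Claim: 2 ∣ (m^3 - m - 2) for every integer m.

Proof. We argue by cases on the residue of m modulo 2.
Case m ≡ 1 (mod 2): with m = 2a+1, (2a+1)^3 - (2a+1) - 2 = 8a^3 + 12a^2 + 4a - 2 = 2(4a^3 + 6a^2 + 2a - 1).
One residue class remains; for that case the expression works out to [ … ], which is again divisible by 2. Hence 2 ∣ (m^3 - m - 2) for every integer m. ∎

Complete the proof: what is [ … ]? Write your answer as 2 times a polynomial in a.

2(4a^3 - a - 1)

The residues treated are {1}, so the missing case is m ≡ 0 (mod 2); write m = 2a.
Then (2a)^3 - (2a) - 2 = 8a^3 - 2a - 2 = 2(4a^3 - a - 1).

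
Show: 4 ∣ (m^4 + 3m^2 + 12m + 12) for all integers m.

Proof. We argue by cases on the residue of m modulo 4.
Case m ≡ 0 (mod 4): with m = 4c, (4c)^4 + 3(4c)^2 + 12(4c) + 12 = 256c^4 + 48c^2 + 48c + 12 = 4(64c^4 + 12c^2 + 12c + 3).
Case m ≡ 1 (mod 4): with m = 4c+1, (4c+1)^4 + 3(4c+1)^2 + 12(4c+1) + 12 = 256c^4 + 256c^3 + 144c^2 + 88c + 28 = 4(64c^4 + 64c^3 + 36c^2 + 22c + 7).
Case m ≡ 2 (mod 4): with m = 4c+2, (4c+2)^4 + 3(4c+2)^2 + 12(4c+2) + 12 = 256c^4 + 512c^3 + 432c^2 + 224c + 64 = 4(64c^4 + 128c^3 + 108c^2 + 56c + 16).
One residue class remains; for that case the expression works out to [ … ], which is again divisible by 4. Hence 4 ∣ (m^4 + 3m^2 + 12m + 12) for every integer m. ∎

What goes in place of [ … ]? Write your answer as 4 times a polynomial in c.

4(64c^4 + 192c^3 + 228c^2 + 138c + 39)

The residues treated are {0, 1, 2}, so the missing case is m ≡ 3 (mod 4); write m = 4c+3.
Then (4c+3)^4 + 3(4c+3)^2 + 12(4c+3) + 12 = 256c^4 + 768c^3 + 912c^2 + 552c + 156 = 4(64c^4 + 192c^3 + 228c^2 + 138c + 39).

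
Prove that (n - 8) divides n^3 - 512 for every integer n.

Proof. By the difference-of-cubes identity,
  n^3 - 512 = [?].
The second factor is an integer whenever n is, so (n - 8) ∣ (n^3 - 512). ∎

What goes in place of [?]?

(n - 8)(n^2 + 8n + 64)

Polynomial division of n^3 - 512 by n - 8 leaves remainder 0 and quotient n^2 + 8n + 64.
Hence n^3 - 512 = (n - 8)(n^2 + 8n + 64).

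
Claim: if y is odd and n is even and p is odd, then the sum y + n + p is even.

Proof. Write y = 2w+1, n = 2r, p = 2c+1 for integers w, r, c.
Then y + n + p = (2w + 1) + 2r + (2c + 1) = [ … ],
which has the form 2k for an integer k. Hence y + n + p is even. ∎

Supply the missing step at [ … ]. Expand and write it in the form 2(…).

Expanding: (2w + 1) + 2r + (2c + 1) = 2c + 2r + 2w + 2.
Every term is even; pulling out the factor of 2 gives 2(c + r + w + 1).

2(c + r + w + 1)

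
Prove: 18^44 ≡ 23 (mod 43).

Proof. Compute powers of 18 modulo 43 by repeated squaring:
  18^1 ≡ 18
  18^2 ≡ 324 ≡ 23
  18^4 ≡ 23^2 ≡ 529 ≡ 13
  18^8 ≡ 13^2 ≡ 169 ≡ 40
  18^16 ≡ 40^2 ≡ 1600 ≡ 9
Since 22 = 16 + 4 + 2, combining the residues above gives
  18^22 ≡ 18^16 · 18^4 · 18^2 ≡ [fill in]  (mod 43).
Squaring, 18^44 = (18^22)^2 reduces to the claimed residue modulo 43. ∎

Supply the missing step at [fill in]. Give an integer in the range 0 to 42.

Multiply the listed residues: 9 · 13 · 23 = 117 → 2691.
Reducing modulo 43: 2691 = 62·43 + 25, so 18^22 ≡ 25.

25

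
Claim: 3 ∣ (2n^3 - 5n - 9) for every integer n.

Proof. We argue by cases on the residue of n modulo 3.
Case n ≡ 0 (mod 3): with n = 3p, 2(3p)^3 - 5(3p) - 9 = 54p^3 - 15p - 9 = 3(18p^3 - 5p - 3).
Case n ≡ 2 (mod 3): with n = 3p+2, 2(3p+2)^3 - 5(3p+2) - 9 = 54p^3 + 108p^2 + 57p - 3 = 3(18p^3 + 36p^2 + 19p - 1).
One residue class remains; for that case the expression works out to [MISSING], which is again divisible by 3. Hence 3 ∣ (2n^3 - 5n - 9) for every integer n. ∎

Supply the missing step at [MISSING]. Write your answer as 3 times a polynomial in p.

3(18p^3 + 18p^2 + p - 4)

Only n ≡ 1 (mod 3) is unaccounted for. Put n = 3p+1:
2(3p+1)^3 - 5(3p+1) - 9 expands to 54p^3 + 54p^2 + 3p - 12,
and factoring out 3 leaves 3(18p^3 + 18p^2 + p - 4).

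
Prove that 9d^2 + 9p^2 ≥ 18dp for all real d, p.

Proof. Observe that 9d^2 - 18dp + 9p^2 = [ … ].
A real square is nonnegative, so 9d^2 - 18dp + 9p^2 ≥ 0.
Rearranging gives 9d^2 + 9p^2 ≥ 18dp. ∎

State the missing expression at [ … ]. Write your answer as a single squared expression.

9d^2 - 18dp + 9p^2 is a perfect-square trinomial: the outer terms are (3d)^2 and (3p)^2, and the cross term is -2·3d·3p.
So 9d^2 - 18dp + 9p^2 = (3d - 3p)^2 ≥ 0.

(3d - 3p)^2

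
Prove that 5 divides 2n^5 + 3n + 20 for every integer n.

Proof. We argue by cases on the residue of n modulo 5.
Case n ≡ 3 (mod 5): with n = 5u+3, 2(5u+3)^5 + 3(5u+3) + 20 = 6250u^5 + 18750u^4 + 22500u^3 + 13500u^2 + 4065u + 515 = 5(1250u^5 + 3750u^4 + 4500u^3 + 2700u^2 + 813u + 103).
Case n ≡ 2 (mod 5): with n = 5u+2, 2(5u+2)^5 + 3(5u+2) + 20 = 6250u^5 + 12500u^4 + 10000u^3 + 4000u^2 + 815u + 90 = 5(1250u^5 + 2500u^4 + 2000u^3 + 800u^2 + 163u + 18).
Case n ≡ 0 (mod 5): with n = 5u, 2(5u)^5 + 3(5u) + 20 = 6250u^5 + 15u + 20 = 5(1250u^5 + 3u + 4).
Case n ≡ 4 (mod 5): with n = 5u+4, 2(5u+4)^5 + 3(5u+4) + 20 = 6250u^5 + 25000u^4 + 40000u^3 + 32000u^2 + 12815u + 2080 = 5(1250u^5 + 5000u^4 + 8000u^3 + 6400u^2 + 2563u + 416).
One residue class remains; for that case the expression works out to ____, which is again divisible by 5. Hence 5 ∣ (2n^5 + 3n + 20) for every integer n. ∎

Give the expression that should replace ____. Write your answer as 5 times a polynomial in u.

Only n ≡ 1 (mod 5) is unaccounted for. Put n = 5u+1:
2(5u+1)^5 + 3(5u+1) + 20 expands to 6250u^5 + 6250u^4 + 2500u^3 + 500u^2 + 65u + 25,
and factoring out 5 leaves 5(1250u^5 + 1250u^4 + 500u^3 + 100u^2 + 13u + 5).

5(1250u^5 + 1250u^4 + 500u^3 + 100u^2 + 13u + 5)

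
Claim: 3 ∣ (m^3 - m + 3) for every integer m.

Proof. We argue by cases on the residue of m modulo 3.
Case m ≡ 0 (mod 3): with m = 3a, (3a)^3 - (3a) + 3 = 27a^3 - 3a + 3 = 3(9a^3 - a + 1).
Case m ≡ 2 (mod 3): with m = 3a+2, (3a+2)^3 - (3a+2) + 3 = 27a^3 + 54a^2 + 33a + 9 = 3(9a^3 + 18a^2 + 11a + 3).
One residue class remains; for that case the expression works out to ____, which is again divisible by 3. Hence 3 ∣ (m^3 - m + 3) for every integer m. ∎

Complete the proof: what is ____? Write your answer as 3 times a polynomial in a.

3(9a^3 + 9a^2 + 2a + 1)

The residues treated are {0, 2}, so the missing case is m ≡ 1 (mod 3); write m = 3a+1.
Then (3a+1)^3 - (3a+1) + 3 = 27a^3 + 27a^2 + 6a + 3 = 3(9a^3 + 9a^2 + 2a + 1).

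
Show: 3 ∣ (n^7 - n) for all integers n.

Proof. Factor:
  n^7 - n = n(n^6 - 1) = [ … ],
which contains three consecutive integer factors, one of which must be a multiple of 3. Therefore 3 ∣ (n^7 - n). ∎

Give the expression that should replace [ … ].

(n - 1)n(n + 1)(n^4 + n^2 + 1)

n^6 - 1 = (n^2 - 1)(n^4 + n^2 + 1), and n^2 - 1 = (n-1)(n+1).
So n(n^6 - 1) = (n - 1)n(n + 1)(n^4 + n^2 + 1).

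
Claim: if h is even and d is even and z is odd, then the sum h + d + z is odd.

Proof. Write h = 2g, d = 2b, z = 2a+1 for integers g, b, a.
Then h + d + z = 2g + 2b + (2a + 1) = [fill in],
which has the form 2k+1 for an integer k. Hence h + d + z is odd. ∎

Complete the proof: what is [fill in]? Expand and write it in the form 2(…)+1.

2(a + b + g) + 1

Expanding: 2g + 2b + (2a + 1) = 2a + 2b + 2g + 1.
Every term except the constant is even, so this is 2(a + b + g) + 1,
and a + b + g ∈ ℤ gives the required form.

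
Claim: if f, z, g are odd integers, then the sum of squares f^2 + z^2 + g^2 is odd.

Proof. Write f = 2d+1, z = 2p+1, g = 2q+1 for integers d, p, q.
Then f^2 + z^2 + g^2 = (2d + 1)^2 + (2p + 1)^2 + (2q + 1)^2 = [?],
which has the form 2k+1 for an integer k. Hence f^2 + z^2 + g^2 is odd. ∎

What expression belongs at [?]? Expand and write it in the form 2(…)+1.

2(2d^2 + 2d + 2p^2 + 2p + 2q^2 + 2q + 1) + 1

(2d + 1)^2 + (2p + 1)^2 + (2q + 1)^2 = 4d^2 + 4d + 4p^2 + 4p + 4q^2 + 4q + 3
= 2(2d^2 + 2d + 2p^2 + 2p + 2q^2 + 2q + 1) + 1.
Since 2d^2 + 2d + 2p^2 + 2p + 2q^2 + 2q + 1 is an integer, the sum of squares is of the form 2k+1 for an integer k.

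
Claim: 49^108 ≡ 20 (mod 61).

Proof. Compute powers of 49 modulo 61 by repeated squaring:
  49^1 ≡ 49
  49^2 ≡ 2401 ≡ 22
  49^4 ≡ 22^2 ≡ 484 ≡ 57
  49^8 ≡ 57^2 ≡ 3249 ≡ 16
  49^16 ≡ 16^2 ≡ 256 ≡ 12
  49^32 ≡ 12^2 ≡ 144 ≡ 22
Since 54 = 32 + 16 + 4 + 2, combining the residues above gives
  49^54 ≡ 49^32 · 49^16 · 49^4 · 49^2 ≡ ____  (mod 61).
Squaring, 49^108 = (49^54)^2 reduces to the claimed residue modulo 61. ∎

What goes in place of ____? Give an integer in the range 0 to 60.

49^32 · 49^16 · 49^4 · 49^2 ≡ 22 · 12 · 57 · 22 = 331056.
331056 mod 61 = 9, so 49^54 ≡ 9 (mod 61).

9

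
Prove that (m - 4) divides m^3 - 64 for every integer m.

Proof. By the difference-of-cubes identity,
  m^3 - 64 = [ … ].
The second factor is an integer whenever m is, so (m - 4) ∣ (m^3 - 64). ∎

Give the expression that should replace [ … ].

(m - 4)(m^2 + 4m + 16)

a^3 - b^3 = (a - b)(a^2 + ab + b^2). With a = m, b = 4:
m^3 - 64 = (m - 4)(m^2 + 4m + 16).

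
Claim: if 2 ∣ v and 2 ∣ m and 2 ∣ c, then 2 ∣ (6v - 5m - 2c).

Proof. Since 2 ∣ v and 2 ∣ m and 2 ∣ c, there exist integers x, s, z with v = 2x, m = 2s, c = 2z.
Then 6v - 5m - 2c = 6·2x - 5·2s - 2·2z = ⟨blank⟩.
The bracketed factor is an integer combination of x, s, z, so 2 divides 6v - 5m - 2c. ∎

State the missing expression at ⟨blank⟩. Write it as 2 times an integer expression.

2(-5s + 6x - 2z)

Pull the common 2 out of every term: 6·2x - 5·2s - 2·2z = 2(-5s + 6x - 2z).
-5s + 6x - 2z is an integer, which exhibits the divisibility.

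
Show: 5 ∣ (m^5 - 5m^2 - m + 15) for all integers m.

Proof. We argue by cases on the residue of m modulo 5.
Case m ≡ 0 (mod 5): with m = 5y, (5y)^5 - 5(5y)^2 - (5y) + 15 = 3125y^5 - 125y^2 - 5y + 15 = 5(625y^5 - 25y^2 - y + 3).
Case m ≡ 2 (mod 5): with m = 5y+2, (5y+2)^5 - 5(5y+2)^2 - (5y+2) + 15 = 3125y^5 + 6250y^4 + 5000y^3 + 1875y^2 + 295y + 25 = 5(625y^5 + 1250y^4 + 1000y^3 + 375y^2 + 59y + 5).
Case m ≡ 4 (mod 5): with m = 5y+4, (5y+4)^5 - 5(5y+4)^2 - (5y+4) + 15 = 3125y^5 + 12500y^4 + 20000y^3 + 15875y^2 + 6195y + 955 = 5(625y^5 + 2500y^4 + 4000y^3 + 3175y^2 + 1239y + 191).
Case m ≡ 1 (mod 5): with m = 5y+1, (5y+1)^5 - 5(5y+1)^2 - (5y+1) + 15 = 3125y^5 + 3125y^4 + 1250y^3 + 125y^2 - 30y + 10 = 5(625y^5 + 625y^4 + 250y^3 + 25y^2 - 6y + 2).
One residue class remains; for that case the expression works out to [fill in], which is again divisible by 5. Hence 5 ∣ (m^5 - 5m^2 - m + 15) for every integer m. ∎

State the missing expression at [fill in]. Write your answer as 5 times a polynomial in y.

5(625y^5 + 1875y^4 + 2250y^3 + 1325y^2 + 374y + 42)

Only m ≡ 3 (mod 5) is unaccounted for. Put m = 5y+3:
(5y+3)^5 - 5(5y+3)^2 - (5y+3) + 15 expands to 3125y^5 + 9375y^4 + 11250y^3 + 6625y^2 + 1870y + 210,
and factoring out 5 leaves 5(625y^5 + 1875y^4 + 2250y^3 + 1325y^2 + 374y + 42).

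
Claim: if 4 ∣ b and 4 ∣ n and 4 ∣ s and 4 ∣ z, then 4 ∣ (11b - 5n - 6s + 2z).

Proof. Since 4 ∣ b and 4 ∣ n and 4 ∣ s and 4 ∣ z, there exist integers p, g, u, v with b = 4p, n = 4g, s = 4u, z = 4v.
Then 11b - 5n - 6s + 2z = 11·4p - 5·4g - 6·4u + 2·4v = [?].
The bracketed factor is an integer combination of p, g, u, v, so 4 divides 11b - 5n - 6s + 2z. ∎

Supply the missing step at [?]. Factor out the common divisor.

Pull the common 4 out of every term: 11·4p - 5·4g - 6·4u + 2·4v = 4(-5g + 11p - 6u + 2v).
-5g + 11p - 6u + 2v is an integer, which exhibits the divisibility.

4(-5g + 11p - 6u + 2v)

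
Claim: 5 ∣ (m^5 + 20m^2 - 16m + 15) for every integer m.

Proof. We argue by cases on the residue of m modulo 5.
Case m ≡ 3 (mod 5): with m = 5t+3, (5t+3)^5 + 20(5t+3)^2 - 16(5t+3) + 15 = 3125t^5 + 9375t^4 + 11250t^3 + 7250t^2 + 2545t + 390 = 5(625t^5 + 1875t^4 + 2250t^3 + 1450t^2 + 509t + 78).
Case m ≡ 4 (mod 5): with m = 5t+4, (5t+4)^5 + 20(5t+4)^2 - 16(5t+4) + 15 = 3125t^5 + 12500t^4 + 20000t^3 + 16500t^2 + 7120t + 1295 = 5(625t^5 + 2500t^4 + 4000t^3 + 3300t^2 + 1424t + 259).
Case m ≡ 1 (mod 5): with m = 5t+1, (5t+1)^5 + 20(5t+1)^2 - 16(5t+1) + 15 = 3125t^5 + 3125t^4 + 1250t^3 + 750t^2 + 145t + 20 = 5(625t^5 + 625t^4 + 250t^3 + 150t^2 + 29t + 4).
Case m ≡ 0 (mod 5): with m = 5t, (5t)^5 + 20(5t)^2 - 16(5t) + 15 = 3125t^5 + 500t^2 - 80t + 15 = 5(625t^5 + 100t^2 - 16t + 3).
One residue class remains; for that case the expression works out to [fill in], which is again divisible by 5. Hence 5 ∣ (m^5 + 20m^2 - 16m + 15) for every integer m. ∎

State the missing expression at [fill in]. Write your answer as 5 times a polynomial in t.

The residues treated are {3, 4, 1, 0}, so the missing case is m ≡ 2 (mod 5); write m = 5t+2.
Then (5t+2)^5 + 20(5t+2)^2 - 16(5t+2) + 15 = 3125t^5 + 6250t^4 + 5000t^3 + 2500t^2 + 720t + 95 = 5(625t^5 + 1250t^4 + 1000t^3 + 500t^2 + 144t + 19).

5(625t^5 + 1250t^4 + 1000t^3 + 500t^2 + 144t + 19)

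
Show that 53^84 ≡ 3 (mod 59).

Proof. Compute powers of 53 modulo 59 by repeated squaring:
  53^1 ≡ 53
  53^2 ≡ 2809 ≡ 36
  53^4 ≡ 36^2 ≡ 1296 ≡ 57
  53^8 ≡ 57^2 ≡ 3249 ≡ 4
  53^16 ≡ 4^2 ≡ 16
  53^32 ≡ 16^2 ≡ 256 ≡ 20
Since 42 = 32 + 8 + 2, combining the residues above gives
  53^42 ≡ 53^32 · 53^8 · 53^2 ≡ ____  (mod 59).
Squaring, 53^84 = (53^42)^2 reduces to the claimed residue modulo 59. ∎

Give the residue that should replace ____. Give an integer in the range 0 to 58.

53^32 · 53^8 · 53^2 ≡ 20 · 4 · 36 = 2880.
2880 mod 59 = 48, so 53^42 ≡ 48 (mod 59).

48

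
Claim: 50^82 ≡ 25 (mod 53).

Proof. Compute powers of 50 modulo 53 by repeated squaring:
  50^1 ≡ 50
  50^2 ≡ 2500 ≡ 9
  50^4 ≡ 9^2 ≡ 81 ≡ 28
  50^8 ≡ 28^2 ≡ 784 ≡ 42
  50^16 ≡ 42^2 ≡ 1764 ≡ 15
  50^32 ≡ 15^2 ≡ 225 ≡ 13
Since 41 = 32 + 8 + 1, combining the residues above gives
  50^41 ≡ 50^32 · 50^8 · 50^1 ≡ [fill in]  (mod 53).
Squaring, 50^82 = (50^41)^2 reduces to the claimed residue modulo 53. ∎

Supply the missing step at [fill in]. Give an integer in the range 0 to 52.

5

50^32 · 50^8 · 50^1 ≡ 13 · 42 · 50 = 27300.
27300 mod 53 = 5, so 50^41 ≡ 5 (mod 53).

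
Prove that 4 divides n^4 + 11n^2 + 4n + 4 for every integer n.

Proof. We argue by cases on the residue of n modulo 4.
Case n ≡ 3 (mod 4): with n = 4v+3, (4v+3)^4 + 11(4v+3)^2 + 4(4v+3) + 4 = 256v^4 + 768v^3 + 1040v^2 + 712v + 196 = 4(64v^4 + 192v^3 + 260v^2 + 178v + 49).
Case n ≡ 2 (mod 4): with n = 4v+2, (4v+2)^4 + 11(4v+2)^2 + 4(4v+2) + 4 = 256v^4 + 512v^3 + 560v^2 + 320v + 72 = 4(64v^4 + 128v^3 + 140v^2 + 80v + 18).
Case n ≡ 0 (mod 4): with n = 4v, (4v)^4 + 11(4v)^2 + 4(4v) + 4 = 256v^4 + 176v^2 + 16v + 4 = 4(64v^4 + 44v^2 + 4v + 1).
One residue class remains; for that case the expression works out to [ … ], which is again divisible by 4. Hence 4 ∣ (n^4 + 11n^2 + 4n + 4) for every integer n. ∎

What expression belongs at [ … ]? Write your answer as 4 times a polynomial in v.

4(64v^4 + 64v^3 + 68v^2 + 30v + 5)

The residues treated are {3, 2, 0}, so the missing case is n ≡ 1 (mod 4); write n = 4v+1.
Then (4v+1)^4 + 11(4v+1)^2 + 4(4v+1) + 4 = 256v^4 + 256v^3 + 272v^2 + 120v + 20 = 4(64v^4 + 64v^3 + 68v^2 + 30v + 5).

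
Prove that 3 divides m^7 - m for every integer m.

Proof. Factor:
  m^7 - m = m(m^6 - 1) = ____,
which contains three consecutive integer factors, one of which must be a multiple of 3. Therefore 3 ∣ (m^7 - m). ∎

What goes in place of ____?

m^6 - 1 = (m^2 - 1)(m^4 + m^2 + 1), and m^2 - 1 = (m-1)(m+1).
So m(m^6 - 1) = (m - 1)m(m + 1)(m^4 + m^2 + 1).

(m - 1)m(m + 1)(m^4 + m^2 + 1)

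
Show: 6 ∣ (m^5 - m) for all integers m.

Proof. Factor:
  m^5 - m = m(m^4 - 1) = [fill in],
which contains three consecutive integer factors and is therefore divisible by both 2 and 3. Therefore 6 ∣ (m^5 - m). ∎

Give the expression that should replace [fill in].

m^4 - 1 = (m^2 - 1)(m^2 + 1), and m^2 - 1 = (m-1)(m+1).
So m(m^4 - 1) = (m - 1)m(m + 1)(m^2 + 1).

(m - 1)m(m + 1)(m^2 + 1)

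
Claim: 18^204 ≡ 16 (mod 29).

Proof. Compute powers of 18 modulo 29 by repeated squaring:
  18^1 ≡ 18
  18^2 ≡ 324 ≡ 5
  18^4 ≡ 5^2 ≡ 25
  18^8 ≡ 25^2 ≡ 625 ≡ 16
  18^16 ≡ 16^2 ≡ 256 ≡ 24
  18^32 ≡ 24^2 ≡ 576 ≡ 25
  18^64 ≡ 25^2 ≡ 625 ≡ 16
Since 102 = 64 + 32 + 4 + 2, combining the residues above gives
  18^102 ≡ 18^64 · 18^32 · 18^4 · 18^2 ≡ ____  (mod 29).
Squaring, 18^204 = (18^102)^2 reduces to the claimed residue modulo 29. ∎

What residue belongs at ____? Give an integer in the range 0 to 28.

4

Multiply the listed residues: 16 · 25 · 25 · 5 = 400 → 10000 → 50000.
Reducing modulo 29: 50000 = 1724·29 + 4, so 18^102 ≡ 4.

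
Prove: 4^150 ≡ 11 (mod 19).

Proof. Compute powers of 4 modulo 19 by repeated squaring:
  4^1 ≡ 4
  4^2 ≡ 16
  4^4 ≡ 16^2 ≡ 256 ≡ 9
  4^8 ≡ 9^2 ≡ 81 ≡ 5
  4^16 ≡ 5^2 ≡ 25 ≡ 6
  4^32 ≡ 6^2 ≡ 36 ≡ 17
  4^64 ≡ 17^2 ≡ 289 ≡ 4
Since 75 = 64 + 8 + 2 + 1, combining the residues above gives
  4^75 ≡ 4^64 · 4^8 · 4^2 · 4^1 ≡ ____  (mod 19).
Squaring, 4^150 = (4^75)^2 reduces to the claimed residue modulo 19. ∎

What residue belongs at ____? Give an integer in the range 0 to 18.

7

Multiply the listed residues: 4 · 5 · 16 · 4 = 20 → 320 → 1280.
Reducing modulo 19: 1280 = 67·19 + 7, so 4^75 ≡ 7.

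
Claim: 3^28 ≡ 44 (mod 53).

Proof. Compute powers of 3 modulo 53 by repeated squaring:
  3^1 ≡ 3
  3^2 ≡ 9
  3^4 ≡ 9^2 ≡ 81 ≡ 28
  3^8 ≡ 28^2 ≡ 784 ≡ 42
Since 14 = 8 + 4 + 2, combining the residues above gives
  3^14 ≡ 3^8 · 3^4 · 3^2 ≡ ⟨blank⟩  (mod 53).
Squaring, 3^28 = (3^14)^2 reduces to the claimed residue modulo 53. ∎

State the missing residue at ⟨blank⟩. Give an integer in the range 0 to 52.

37

3^8 · 3^4 · 3^2 ≡ 42 · 28 · 9 = 10584.
10584 mod 53 = 37, so 3^14 ≡ 37 (mod 53).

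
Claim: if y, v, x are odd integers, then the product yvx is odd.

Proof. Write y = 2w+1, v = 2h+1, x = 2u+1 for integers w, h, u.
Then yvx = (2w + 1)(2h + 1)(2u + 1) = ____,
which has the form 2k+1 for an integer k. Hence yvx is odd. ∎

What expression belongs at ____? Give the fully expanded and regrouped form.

2(4huw + 2hu + 2hw + h + 2uw + u + w) + 1

(2w + 1)(2h + 1)(2u + 1) = 8huw + 4hu + 4hw + 2h + 4uw + 2u + 2w + 1
= 2(4huw + 2hu + 2hw + h + 2uw + u + w) + 1.
Since 4huw + 2hu + 2hw + h + 2uw + u + w is an integer, the product is of the form 2k+1 for an integer k.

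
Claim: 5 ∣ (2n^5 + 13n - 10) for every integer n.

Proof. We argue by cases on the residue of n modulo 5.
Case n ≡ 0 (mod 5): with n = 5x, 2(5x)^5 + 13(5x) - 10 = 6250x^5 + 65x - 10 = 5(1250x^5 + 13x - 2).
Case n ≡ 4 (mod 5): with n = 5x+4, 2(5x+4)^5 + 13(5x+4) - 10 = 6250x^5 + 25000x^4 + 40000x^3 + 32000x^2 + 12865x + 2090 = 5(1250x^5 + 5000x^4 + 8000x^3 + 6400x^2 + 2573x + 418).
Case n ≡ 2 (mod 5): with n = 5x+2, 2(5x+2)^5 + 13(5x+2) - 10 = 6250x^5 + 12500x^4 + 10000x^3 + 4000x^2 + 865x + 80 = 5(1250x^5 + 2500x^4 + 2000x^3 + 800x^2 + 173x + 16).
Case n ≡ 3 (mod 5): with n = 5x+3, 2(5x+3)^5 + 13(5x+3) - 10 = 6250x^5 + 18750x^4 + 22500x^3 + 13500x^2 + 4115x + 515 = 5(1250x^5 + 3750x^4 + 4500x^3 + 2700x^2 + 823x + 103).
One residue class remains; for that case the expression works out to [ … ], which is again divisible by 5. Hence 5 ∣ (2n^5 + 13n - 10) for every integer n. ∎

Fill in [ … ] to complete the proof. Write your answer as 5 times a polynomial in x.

The residues treated are {0, 4, 2, 3}, so the missing case is n ≡ 1 (mod 5); write n = 5x+1.
Then 2(5x+1)^5 + 13(5x+1) - 10 = 6250x^5 + 6250x^4 + 2500x^3 + 500x^2 + 115x + 5 = 5(1250x^5 + 1250x^4 + 500x^3 + 100x^2 + 23x + 1).

5(1250x^5 + 1250x^4 + 500x^3 + 100x^2 + 23x + 1)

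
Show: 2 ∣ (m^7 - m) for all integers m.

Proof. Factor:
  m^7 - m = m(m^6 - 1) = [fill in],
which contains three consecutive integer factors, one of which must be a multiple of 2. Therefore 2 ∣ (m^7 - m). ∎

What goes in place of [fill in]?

m^6 - 1 = (m^2 - 1)(m^4 + m^2 + 1), and m^2 - 1 = (m-1)(m+1).
So m(m^6 - 1) = (m - 1)m(m + 1)(m^4 + m^2 + 1).

(m - 1)m(m + 1)(m^4 + m^2 + 1)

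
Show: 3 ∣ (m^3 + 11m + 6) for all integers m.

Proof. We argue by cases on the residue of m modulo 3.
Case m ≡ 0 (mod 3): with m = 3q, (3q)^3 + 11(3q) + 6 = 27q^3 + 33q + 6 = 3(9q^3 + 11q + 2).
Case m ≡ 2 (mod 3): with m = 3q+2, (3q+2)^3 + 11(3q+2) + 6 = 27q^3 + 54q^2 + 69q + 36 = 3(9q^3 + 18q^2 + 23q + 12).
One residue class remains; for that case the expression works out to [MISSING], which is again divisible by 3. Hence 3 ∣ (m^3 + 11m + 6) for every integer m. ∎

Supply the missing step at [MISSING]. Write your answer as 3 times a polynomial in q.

The residues treated are {0, 2}, so the missing case is m ≡ 1 (mod 3); write m = 3q+1.
Then (3q+1)^3 + 11(3q+1) + 6 = 27q^3 + 27q^2 + 42q + 18 = 3(9q^3 + 9q^2 + 14q + 6).

3(9q^3 + 9q^2 + 14q + 6)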